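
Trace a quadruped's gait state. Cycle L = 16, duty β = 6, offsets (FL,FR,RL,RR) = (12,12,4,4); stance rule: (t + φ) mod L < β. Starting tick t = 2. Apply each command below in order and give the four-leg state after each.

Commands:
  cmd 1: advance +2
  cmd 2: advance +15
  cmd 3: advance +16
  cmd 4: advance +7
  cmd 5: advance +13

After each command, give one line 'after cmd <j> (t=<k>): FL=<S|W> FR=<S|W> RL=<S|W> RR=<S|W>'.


after cmd 1 (t=4): FL=S FR=S RL=W RR=W
after cmd 2 (t=19): FL=W FR=W RL=W RR=W
after cmd 3 (t=35): FL=W FR=W RL=W RR=W
after cmd 4 (t=42): FL=W FR=W RL=W RR=W
after cmd 5 (t=55): FL=S FR=S RL=W RR=W

start t=2: FL=W FR=W RL=W RR=W
cmd 1: advance +2 → t=4, phase=(0,0,8,8) → FL=S FR=S RL=W RR=W
cmd 2: advance +15 → t=19, phase=(15,15,7,7) → FL=W FR=W RL=W RR=W
cmd 3: advance +16 → t=35, phase=(15,15,7,7) → FL=W FR=W RL=W RR=W
cmd 4: advance +7 → t=42, phase=(6,6,14,14) → FL=W FR=W RL=W RR=W
cmd 5: advance +13 → t=55, phase=(3,3,11,11) → FL=S FR=S RL=W RR=W


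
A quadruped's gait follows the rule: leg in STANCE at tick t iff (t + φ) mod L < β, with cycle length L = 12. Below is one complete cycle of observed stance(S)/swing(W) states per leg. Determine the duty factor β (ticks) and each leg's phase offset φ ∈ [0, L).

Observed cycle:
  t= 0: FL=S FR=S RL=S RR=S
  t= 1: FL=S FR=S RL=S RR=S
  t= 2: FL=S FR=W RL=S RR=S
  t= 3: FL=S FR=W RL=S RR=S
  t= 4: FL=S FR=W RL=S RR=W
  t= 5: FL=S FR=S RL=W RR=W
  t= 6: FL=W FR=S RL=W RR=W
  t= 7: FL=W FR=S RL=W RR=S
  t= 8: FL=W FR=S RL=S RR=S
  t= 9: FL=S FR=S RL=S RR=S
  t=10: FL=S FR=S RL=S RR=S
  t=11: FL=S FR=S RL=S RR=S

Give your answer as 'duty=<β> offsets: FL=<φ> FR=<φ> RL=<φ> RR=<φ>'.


duty=9 offsets: FL=3 FR=7 RL=4 RR=5

duty β = stance ticks per leg = 9
FL: stance ticks = 9; W→S at t=9 → φ=3
FR: stance ticks = 9; W→S at t=5 → φ=7
RL: stance ticks = 9; W→S at t=8 → φ=4
RR: stance ticks = 9; W→S at t=7 → φ=5


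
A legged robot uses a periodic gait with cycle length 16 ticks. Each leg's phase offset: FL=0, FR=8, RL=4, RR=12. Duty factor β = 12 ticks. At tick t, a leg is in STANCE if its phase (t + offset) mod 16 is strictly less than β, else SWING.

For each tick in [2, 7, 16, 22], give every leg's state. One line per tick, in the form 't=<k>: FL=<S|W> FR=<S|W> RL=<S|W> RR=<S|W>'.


t=2: FL=S FR=S RL=S RR=W
t=7: FL=S FR=W RL=S RR=S
t=16: FL=S FR=S RL=S RR=W
t=22: FL=S FR=W RL=S RR=S

t=2: phase=(2,10,6,14) vs β=12 → FL=S FR=S RL=S RR=W
t=7: phase=(7,15,11,3) vs β=12 → FL=S FR=W RL=S RR=S
t=16: phase=(0,8,4,12) vs β=12 → FL=S FR=S RL=S RR=W
t=22: phase=(6,14,10,2) vs β=12 → FL=S FR=W RL=S RR=S


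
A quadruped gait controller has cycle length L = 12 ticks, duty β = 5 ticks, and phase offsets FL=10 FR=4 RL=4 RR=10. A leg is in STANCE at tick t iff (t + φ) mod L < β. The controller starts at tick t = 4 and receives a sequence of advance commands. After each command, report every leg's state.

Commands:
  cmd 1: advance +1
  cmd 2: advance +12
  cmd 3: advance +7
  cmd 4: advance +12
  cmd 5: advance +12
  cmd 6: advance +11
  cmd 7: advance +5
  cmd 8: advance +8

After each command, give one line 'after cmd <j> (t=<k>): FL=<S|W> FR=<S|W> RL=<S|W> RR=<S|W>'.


after cmd 1 (t=5): FL=S FR=W RL=W RR=S
after cmd 2 (t=17): FL=S FR=W RL=W RR=S
after cmd 3 (t=24): FL=W FR=S RL=S RR=W
after cmd 4 (t=36): FL=W FR=S RL=S RR=W
after cmd 5 (t=48): FL=W FR=S RL=S RR=W
after cmd 6 (t=59): FL=W FR=S RL=S RR=W
after cmd 7 (t=64): FL=S FR=W RL=W RR=S
after cmd 8 (t=72): FL=W FR=S RL=S RR=W

start t=4: FL=S FR=W RL=W RR=S
cmd 1: advance +1 → t=5, phase=(3,9,9,3) → FL=S FR=W RL=W RR=S
cmd 2: advance +12 → t=17, phase=(3,9,9,3) → FL=S FR=W RL=W RR=S
cmd 3: advance +7 → t=24, phase=(10,4,4,10) → FL=W FR=S RL=S RR=W
cmd 4: advance +12 → t=36, phase=(10,4,4,10) → FL=W FR=S RL=S RR=W
cmd 5: advance +12 → t=48, phase=(10,4,4,10) → FL=W FR=S RL=S RR=W
cmd 6: advance +11 → t=59, phase=(9,3,3,9) → FL=W FR=S RL=S RR=W
cmd 7: advance +5 → t=64, phase=(2,8,8,2) → FL=S FR=W RL=W RR=S
cmd 8: advance +8 → t=72, phase=(10,4,4,10) → FL=W FR=S RL=S RR=W


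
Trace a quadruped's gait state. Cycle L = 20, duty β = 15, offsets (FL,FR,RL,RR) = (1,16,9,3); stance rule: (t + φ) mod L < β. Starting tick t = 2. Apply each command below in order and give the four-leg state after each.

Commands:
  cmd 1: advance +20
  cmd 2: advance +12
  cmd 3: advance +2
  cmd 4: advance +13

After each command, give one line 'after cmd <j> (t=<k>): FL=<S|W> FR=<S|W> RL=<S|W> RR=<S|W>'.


after cmd 1 (t=22): FL=S FR=W RL=S RR=S
after cmd 2 (t=34): FL=W FR=S RL=S RR=W
after cmd 3 (t=36): FL=W FR=S RL=S RR=W
after cmd 4 (t=49): FL=S FR=S RL=W RR=S

start t=2: FL=S FR=W RL=S RR=S
cmd 1: advance +20 → t=22, phase=(3,18,11,5) → FL=S FR=W RL=S RR=S
cmd 2: advance +12 → t=34, phase=(15,10,3,17) → FL=W FR=S RL=S RR=W
cmd 3: advance +2 → t=36, phase=(17,12,5,19) → FL=W FR=S RL=S RR=W
cmd 4: advance +13 → t=49, phase=(10,5,18,12) → FL=S FR=S RL=W RR=S


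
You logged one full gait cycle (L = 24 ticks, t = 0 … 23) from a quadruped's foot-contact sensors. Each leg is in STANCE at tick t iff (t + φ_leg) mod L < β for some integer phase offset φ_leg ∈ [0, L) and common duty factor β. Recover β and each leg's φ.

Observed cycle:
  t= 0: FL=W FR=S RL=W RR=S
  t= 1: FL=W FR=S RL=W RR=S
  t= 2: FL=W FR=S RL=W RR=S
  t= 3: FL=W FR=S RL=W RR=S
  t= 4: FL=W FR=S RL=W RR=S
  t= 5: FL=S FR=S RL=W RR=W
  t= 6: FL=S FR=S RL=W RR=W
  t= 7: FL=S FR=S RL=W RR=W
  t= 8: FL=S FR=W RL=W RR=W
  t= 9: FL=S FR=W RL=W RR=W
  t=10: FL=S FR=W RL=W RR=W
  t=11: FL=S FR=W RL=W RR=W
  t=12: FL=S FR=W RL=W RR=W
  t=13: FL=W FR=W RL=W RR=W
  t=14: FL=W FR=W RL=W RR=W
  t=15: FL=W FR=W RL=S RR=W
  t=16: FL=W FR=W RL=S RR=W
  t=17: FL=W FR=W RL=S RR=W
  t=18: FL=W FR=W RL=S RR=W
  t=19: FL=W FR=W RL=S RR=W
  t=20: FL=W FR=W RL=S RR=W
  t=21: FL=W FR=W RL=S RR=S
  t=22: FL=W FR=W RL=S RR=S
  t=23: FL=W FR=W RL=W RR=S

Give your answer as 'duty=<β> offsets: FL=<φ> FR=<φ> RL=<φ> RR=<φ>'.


duty β = stance ticks per leg = 8
FL: stance ticks = 8; W→S at t=5 → φ=19
FR: stance ticks = 8; W→S at t=0 → φ=0
RL: stance ticks = 8; W→S at t=15 → φ=9
RR: stance ticks = 8; W→S at t=21 → φ=3

duty=8 offsets: FL=19 FR=0 RL=9 RR=3


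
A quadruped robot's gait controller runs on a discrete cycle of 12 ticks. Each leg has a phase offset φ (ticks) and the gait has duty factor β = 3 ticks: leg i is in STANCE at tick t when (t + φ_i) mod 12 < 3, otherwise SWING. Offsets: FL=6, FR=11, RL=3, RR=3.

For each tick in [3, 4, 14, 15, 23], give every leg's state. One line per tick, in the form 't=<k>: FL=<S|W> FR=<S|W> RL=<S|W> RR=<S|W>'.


t=3: FL=W FR=S RL=W RR=W
t=4: FL=W FR=W RL=W RR=W
t=14: FL=W FR=S RL=W RR=W
t=15: FL=W FR=S RL=W RR=W
t=23: FL=W FR=W RL=S RR=S

t=3: phase=(9,2,6,6) vs β=3 → FL=W FR=S RL=W RR=W
t=4: phase=(10,3,7,7) vs β=3 → FL=W FR=W RL=W RR=W
t=14: phase=(8,1,5,5) vs β=3 → FL=W FR=S RL=W RR=W
t=15: phase=(9,2,6,6) vs β=3 → FL=W FR=S RL=W RR=W
t=23: phase=(5,10,2,2) vs β=3 → FL=W FR=W RL=S RR=S


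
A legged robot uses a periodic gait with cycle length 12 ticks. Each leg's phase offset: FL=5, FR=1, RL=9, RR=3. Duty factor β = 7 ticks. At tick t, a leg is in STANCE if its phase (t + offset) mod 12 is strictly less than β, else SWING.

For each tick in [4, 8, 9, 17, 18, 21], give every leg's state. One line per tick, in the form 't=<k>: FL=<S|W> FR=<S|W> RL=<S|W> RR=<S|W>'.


t=4: FL=W FR=S RL=S RR=W
t=8: FL=S FR=W RL=S RR=W
t=9: FL=S FR=W RL=S RR=S
t=17: FL=W FR=S RL=S RR=W
t=18: FL=W FR=W RL=S RR=W
t=21: FL=S FR=W RL=S RR=S

t=4: phase=(9,5,1,7) vs β=7 → FL=W FR=S RL=S RR=W
t=8: phase=(1,9,5,11) vs β=7 → FL=S FR=W RL=S RR=W
t=9: phase=(2,10,6,0) vs β=7 → FL=S FR=W RL=S RR=S
t=17: phase=(10,6,2,8) vs β=7 → FL=W FR=S RL=S RR=W
t=18: phase=(11,7,3,9) vs β=7 → FL=W FR=W RL=S RR=W
t=21: phase=(2,10,6,0) vs β=7 → FL=S FR=W RL=S RR=S


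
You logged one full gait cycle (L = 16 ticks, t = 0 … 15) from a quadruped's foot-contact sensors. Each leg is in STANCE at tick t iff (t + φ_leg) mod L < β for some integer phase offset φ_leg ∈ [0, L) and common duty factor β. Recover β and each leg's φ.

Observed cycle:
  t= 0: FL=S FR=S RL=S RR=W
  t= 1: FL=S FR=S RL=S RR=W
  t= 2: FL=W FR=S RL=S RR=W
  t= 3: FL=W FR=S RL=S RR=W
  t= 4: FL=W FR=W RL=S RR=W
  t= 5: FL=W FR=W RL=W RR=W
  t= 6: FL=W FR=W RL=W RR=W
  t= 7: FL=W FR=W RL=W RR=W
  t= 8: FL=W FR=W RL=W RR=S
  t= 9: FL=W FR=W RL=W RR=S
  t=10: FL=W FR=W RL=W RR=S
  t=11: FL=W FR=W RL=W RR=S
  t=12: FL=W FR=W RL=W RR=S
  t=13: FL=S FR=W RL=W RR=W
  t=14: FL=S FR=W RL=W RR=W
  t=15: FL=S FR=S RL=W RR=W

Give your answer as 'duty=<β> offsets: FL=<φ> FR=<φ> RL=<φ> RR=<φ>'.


duty β = stance ticks per leg = 5
FL: stance ticks = 5; W→S at t=13 → φ=3
FR: stance ticks = 5; W→S at t=15 → φ=1
RL: stance ticks = 5; W→S at t=0 → φ=0
RR: stance ticks = 5; W→S at t=8 → φ=8

duty=5 offsets: FL=3 FR=1 RL=0 RR=8


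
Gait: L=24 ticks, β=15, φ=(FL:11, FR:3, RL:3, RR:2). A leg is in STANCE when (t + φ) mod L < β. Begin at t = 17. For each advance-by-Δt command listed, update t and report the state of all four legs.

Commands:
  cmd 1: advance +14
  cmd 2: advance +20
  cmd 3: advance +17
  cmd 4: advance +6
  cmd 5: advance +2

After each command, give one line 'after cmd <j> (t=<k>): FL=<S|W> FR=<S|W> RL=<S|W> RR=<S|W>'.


start t=17: FL=S FR=W RL=W RR=W
cmd 1: advance +14 → t=31, phase=(18,10,10,9) → FL=W FR=S RL=S RR=S
cmd 2: advance +20 → t=51, phase=(14,6,6,5) → FL=S FR=S RL=S RR=S
cmd 3: advance +17 → t=68, phase=(7,23,23,22) → FL=S FR=W RL=W RR=W
cmd 4: advance +6 → t=74, phase=(13,5,5,4) → FL=S FR=S RL=S RR=S
cmd 5: advance +2 → t=76, phase=(15,7,7,6) → FL=W FR=S RL=S RR=S

after cmd 1 (t=31): FL=W FR=S RL=S RR=S
after cmd 2 (t=51): FL=S FR=S RL=S RR=S
after cmd 3 (t=68): FL=S FR=W RL=W RR=W
after cmd 4 (t=74): FL=S FR=S RL=S RR=S
after cmd 5 (t=76): FL=W FR=S RL=S RR=S


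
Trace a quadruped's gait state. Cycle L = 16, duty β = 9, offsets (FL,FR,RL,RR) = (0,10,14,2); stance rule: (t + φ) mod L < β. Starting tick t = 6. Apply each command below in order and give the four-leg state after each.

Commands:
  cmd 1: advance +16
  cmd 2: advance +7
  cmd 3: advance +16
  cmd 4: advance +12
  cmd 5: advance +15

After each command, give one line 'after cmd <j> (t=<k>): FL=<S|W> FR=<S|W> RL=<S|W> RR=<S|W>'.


start t=6: FL=S FR=S RL=S RR=S
cmd 1: advance +16 → t=22, phase=(6,0,4,8) → FL=S FR=S RL=S RR=S
cmd 2: advance +7 → t=29, phase=(13,7,11,15) → FL=W FR=S RL=W RR=W
cmd 3: advance +16 → t=45, phase=(13,7,11,15) → FL=W FR=S RL=W RR=W
cmd 4: advance +12 → t=57, phase=(9,3,7,11) → FL=W FR=S RL=S RR=W
cmd 5: advance +15 → t=72, phase=(8,2,6,10) → FL=S FR=S RL=S RR=W

after cmd 1 (t=22): FL=S FR=S RL=S RR=S
after cmd 2 (t=29): FL=W FR=S RL=W RR=W
after cmd 3 (t=45): FL=W FR=S RL=W RR=W
after cmd 4 (t=57): FL=W FR=S RL=S RR=W
after cmd 5 (t=72): FL=S FR=S RL=S RR=W


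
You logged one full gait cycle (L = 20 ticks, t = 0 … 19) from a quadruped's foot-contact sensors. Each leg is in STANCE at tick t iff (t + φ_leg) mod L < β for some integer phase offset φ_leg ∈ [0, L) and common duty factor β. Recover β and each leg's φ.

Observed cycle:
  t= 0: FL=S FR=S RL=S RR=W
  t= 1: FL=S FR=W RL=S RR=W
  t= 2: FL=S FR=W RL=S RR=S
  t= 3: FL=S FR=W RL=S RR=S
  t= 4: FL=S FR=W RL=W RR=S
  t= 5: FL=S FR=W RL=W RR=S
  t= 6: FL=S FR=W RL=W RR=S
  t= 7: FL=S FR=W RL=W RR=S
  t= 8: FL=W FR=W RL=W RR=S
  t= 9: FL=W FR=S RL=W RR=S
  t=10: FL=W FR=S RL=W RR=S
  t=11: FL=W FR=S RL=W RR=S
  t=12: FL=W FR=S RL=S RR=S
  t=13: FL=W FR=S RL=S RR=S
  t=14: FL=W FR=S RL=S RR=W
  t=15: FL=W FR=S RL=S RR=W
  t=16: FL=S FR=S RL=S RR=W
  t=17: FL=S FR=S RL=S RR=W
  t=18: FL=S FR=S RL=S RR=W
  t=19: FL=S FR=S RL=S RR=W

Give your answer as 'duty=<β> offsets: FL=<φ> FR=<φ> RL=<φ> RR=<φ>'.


duty=12 offsets: FL=4 FR=11 RL=8 RR=18

duty β = stance ticks per leg = 12
FL: stance ticks = 12; W→S at t=16 → φ=4
FR: stance ticks = 12; W→S at t=9 → φ=11
RL: stance ticks = 12; W→S at t=12 → φ=8
RR: stance ticks = 12; W→S at t=2 → φ=18


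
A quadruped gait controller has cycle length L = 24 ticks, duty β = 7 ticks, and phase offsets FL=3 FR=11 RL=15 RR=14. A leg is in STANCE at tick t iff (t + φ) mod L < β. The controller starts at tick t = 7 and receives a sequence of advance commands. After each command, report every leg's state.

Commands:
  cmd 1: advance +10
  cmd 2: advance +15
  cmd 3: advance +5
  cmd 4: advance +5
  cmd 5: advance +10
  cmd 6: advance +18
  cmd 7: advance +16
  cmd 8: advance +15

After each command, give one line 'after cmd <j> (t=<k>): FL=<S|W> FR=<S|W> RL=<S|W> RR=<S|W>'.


start t=7: FL=W FR=W RL=W RR=W
cmd 1: advance +10 → t=17, phase=(20,4,8,7) → FL=W FR=S RL=W RR=W
cmd 2: advance +15 → t=32, phase=(11,19,23,22) → FL=W FR=W RL=W RR=W
cmd 3: advance +5 → t=37, phase=(16,0,4,3) → FL=W FR=S RL=S RR=S
cmd 4: advance +5 → t=42, phase=(21,5,9,8) → FL=W FR=S RL=W RR=W
cmd 5: advance +10 → t=52, phase=(7,15,19,18) → FL=W FR=W RL=W RR=W
cmd 6: advance +18 → t=70, phase=(1,9,13,12) → FL=S FR=W RL=W RR=W
cmd 7: advance +16 → t=86, phase=(17,1,5,4) → FL=W FR=S RL=S RR=S
cmd 8: advance +15 → t=101, phase=(8,16,20,19) → FL=W FR=W RL=W RR=W

after cmd 1 (t=17): FL=W FR=S RL=W RR=W
after cmd 2 (t=32): FL=W FR=W RL=W RR=W
after cmd 3 (t=37): FL=W FR=S RL=S RR=S
after cmd 4 (t=42): FL=W FR=S RL=W RR=W
after cmd 5 (t=52): FL=W FR=W RL=W RR=W
after cmd 6 (t=70): FL=S FR=W RL=W RR=W
after cmd 7 (t=86): FL=W FR=S RL=S RR=S
after cmd 8 (t=101): FL=W FR=W RL=W RR=W


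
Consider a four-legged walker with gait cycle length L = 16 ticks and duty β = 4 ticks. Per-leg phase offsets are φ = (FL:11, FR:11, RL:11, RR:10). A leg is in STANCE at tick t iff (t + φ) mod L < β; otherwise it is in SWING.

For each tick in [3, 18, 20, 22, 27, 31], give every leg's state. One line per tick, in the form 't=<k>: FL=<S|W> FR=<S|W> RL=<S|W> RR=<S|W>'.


t=3: phase=(14,14,14,13) vs β=4 → FL=W FR=W RL=W RR=W
t=18: phase=(13,13,13,12) vs β=4 → FL=W FR=W RL=W RR=W
t=20: phase=(15,15,15,14) vs β=4 → FL=W FR=W RL=W RR=W
t=22: phase=(1,1,1,0) vs β=4 → FL=S FR=S RL=S RR=S
t=27: phase=(6,6,6,5) vs β=4 → FL=W FR=W RL=W RR=W
t=31: phase=(10,10,10,9) vs β=4 → FL=W FR=W RL=W RR=W

t=3: FL=W FR=W RL=W RR=W
t=18: FL=W FR=W RL=W RR=W
t=20: FL=W FR=W RL=W RR=W
t=22: FL=S FR=S RL=S RR=S
t=27: FL=W FR=W RL=W RR=W
t=31: FL=W FR=W RL=W RR=W


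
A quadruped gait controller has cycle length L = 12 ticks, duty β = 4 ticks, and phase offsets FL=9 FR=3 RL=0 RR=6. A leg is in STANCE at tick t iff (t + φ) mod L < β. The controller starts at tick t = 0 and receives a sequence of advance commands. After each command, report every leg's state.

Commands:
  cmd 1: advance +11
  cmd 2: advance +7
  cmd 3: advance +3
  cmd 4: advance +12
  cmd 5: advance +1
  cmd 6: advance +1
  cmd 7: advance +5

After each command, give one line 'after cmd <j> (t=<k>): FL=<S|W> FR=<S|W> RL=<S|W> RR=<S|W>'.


after cmd 1 (t=11): FL=W FR=S RL=W RR=W
after cmd 2 (t=18): FL=S FR=W RL=W RR=S
after cmd 3 (t=21): FL=W FR=S RL=W RR=S
after cmd 4 (t=33): FL=W FR=S RL=W RR=S
after cmd 5 (t=34): FL=W FR=S RL=W RR=W
after cmd 6 (t=35): FL=W FR=S RL=W RR=W
after cmd 7 (t=40): FL=S FR=W RL=W RR=W

start t=0: FL=W FR=S RL=S RR=W
cmd 1: advance +11 → t=11, phase=(8,2,11,5) → FL=W FR=S RL=W RR=W
cmd 2: advance +7 → t=18, phase=(3,9,6,0) → FL=S FR=W RL=W RR=S
cmd 3: advance +3 → t=21, phase=(6,0,9,3) → FL=W FR=S RL=W RR=S
cmd 4: advance +12 → t=33, phase=(6,0,9,3) → FL=W FR=S RL=W RR=S
cmd 5: advance +1 → t=34, phase=(7,1,10,4) → FL=W FR=S RL=W RR=W
cmd 6: advance +1 → t=35, phase=(8,2,11,5) → FL=W FR=S RL=W RR=W
cmd 7: advance +5 → t=40, phase=(1,7,4,10) → FL=S FR=W RL=W RR=W


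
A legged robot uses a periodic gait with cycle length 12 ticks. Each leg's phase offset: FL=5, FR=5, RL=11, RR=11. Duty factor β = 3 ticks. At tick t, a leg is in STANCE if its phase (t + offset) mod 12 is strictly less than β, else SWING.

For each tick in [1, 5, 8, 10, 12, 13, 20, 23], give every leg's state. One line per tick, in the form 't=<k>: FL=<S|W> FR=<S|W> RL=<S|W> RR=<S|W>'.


t=1: FL=W FR=W RL=S RR=S
t=5: FL=W FR=W RL=W RR=W
t=8: FL=S FR=S RL=W RR=W
t=10: FL=W FR=W RL=W RR=W
t=12: FL=W FR=W RL=W RR=W
t=13: FL=W FR=W RL=S RR=S
t=20: FL=S FR=S RL=W RR=W
t=23: FL=W FR=W RL=W RR=W

t=1: phase=(6,6,0,0) vs β=3 → FL=W FR=W RL=S RR=S
t=5: phase=(10,10,4,4) vs β=3 → FL=W FR=W RL=W RR=W
t=8: phase=(1,1,7,7) vs β=3 → FL=S FR=S RL=W RR=W
t=10: phase=(3,3,9,9) vs β=3 → FL=W FR=W RL=W RR=W
t=12: phase=(5,5,11,11) vs β=3 → FL=W FR=W RL=W RR=W
t=13: phase=(6,6,0,0) vs β=3 → FL=W FR=W RL=S RR=S
t=20: phase=(1,1,7,7) vs β=3 → FL=S FR=S RL=W RR=W
t=23: phase=(4,4,10,10) vs β=3 → FL=W FR=W RL=W RR=W


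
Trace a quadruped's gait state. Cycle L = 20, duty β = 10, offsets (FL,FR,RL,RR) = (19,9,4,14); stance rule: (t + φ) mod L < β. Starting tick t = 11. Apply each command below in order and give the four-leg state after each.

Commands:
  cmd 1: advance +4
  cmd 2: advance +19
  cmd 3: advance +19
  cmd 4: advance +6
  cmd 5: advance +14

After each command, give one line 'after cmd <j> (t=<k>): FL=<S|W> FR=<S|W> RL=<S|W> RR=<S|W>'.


after cmd 1 (t=15): FL=W FR=S RL=W RR=S
after cmd 2 (t=34): FL=W FR=S RL=W RR=S
after cmd 3 (t=53): FL=W FR=S RL=W RR=S
after cmd 4 (t=59): FL=W FR=S RL=S RR=W
after cmd 5 (t=73): FL=W FR=S RL=W RR=S

start t=11: FL=W FR=S RL=W RR=S
cmd 1: advance +4 → t=15, phase=(14,4,19,9) → FL=W FR=S RL=W RR=S
cmd 2: advance +19 → t=34, phase=(13,3,18,8) → FL=W FR=S RL=W RR=S
cmd 3: advance +19 → t=53, phase=(12,2,17,7) → FL=W FR=S RL=W RR=S
cmd 4: advance +6 → t=59, phase=(18,8,3,13) → FL=W FR=S RL=S RR=W
cmd 5: advance +14 → t=73, phase=(12,2,17,7) → FL=W FR=S RL=W RR=S


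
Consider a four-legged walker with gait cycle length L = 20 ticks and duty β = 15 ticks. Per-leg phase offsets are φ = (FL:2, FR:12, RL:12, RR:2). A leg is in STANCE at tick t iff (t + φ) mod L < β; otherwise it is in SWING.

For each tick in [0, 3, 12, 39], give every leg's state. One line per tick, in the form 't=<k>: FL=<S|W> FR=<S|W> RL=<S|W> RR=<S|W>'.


t=0: FL=S FR=S RL=S RR=S
t=3: FL=S FR=W RL=W RR=S
t=12: FL=S FR=S RL=S RR=S
t=39: FL=S FR=S RL=S RR=S

t=0: phase=(2,12,12,2) vs β=15 → FL=S FR=S RL=S RR=S
t=3: phase=(5,15,15,5) vs β=15 → FL=S FR=W RL=W RR=S
t=12: phase=(14,4,4,14) vs β=15 → FL=S FR=S RL=S RR=S
t=39: phase=(1,11,11,1) vs β=15 → FL=S FR=S RL=S RR=S


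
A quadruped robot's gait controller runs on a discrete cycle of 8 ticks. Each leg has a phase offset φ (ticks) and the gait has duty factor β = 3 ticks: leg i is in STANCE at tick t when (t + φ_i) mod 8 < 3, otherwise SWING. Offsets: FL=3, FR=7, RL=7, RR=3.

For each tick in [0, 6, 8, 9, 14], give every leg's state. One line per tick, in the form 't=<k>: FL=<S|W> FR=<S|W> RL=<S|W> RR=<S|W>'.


t=0: FL=W FR=W RL=W RR=W
t=6: FL=S FR=W RL=W RR=S
t=8: FL=W FR=W RL=W RR=W
t=9: FL=W FR=S RL=S RR=W
t=14: FL=S FR=W RL=W RR=S

t=0: phase=(3,7,7,3) vs β=3 → FL=W FR=W RL=W RR=W
t=6: phase=(1,5,5,1) vs β=3 → FL=S FR=W RL=W RR=S
t=8: phase=(3,7,7,3) vs β=3 → FL=W FR=W RL=W RR=W
t=9: phase=(4,0,0,4) vs β=3 → FL=W FR=S RL=S RR=W
t=14: phase=(1,5,5,1) vs β=3 → FL=S FR=W RL=W RR=S


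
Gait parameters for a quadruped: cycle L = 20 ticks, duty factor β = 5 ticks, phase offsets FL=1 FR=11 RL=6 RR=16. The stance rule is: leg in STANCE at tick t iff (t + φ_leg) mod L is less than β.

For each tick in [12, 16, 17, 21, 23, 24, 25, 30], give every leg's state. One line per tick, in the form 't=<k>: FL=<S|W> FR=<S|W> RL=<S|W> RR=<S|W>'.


t=12: FL=W FR=S RL=W RR=W
t=16: FL=W FR=W RL=S RR=W
t=17: FL=W FR=W RL=S RR=W
t=21: FL=S FR=W RL=W RR=W
t=23: FL=S FR=W RL=W RR=W
t=24: FL=W FR=W RL=W RR=S
t=25: FL=W FR=W RL=W RR=S
t=30: FL=W FR=S RL=W RR=W

t=12: phase=(13,3,18,8) vs β=5 → FL=W FR=S RL=W RR=W
t=16: phase=(17,7,2,12) vs β=5 → FL=W FR=W RL=S RR=W
t=17: phase=(18,8,3,13) vs β=5 → FL=W FR=W RL=S RR=W
t=21: phase=(2,12,7,17) vs β=5 → FL=S FR=W RL=W RR=W
t=23: phase=(4,14,9,19) vs β=5 → FL=S FR=W RL=W RR=W
t=24: phase=(5,15,10,0) vs β=5 → FL=W FR=W RL=W RR=S
t=25: phase=(6,16,11,1) vs β=5 → FL=W FR=W RL=W RR=S
t=30: phase=(11,1,16,6) vs β=5 → FL=W FR=S RL=W RR=W


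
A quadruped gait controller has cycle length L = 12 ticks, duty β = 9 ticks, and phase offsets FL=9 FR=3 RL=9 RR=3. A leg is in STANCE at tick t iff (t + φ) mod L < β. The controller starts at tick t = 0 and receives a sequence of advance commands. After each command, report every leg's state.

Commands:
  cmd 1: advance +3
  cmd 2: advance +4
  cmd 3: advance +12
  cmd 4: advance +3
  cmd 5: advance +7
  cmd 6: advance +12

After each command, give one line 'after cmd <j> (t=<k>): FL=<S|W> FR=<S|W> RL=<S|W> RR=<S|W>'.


after cmd 1 (t=3): FL=S FR=S RL=S RR=S
after cmd 2 (t=7): FL=S FR=W RL=S RR=W
after cmd 3 (t=19): FL=S FR=W RL=S RR=W
after cmd 4 (t=22): FL=S FR=S RL=S RR=S
after cmd 5 (t=29): FL=S FR=S RL=S RR=S
after cmd 6 (t=41): FL=S FR=S RL=S RR=S

start t=0: FL=W FR=S RL=W RR=S
cmd 1: advance +3 → t=3, phase=(0,6,0,6) → FL=S FR=S RL=S RR=S
cmd 2: advance +4 → t=7, phase=(4,10,4,10) → FL=S FR=W RL=S RR=W
cmd 3: advance +12 → t=19, phase=(4,10,4,10) → FL=S FR=W RL=S RR=W
cmd 4: advance +3 → t=22, phase=(7,1,7,1) → FL=S FR=S RL=S RR=S
cmd 5: advance +7 → t=29, phase=(2,8,2,8) → FL=S FR=S RL=S RR=S
cmd 6: advance +12 → t=41, phase=(2,8,2,8) → FL=S FR=S RL=S RR=S


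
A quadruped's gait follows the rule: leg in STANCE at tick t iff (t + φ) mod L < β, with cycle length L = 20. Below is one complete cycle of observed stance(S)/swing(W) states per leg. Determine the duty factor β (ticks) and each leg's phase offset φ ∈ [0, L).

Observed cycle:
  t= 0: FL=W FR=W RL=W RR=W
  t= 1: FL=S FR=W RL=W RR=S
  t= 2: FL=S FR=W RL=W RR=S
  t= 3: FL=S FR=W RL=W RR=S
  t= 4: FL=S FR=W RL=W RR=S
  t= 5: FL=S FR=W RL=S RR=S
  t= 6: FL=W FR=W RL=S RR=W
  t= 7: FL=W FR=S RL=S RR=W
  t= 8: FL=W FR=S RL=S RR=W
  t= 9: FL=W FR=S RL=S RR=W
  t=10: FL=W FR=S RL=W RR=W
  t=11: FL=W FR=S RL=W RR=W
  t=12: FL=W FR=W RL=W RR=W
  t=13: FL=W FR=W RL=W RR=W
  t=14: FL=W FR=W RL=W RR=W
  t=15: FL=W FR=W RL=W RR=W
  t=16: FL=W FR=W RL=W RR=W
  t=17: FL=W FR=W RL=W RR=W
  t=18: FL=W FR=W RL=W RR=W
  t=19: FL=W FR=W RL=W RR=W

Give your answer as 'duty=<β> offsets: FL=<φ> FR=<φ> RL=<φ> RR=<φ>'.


duty β = stance ticks per leg = 5
FL: stance ticks = 5; W→S at t=1 → φ=19
FR: stance ticks = 5; W→S at t=7 → φ=13
RL: stance ticks = 5; W→S at t=5 → φ=15
RR: stance ticks = 5; W→S at t=1 → φ=19

duty=5 offsets: FL=19 FR=13 RL=15 RR=19


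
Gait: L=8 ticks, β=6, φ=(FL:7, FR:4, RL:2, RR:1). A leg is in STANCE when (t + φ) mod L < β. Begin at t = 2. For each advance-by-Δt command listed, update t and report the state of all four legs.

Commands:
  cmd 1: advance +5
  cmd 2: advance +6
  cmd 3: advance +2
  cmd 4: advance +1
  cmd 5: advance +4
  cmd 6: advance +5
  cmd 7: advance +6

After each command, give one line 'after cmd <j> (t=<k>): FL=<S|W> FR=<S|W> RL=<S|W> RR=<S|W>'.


after cmd 1 (t=7): FL=W FR=S RL=S RR=S
after cmd 2 (t=13): FL=S FR=S RL=W RR=W
after cmd 3 (t=15): FL=W FR=S RL=S RR=S
after cmd 4 (t=16): FL=W FR=S RL=S RR=S
after cmd 5 (t=20): FL=S FR=S RL=W RR=S
after cmd 6 (t=25): FL=S FR=S RL=S RR=S
after cmd 7 (t=31): FL=W FR=S RL=S RR=S

start t=2: FL=S FR=W RL=S RR=S
cmd 1: advance +5 → t=7, phase=(6,3,1,0) → FL=W FR=S RL=S RR=S
cmd 2: advance +6 → t=13, phase=(4,1,7,6) → FL=S FR=S RL=W RR=W
cmd 3: advance +2 → t=15, phase=(6,3,1,0) → FL=W FR=S RL=S RR=S
cmd 4: advance +1 → t=16, phase=(7,4,2,1) → FL=W FR=S RL=S RR=S
cmd 5: advance +4 → t=20, phase=(3,0,6,5) → FL=S FR=S RL=W RR=S
cmd 6: advance +5 → t=25, phase=(0,5,3,2) → FL=S FR=S RL=S RR=S
cmd 7: advance +6 → t=31, phase=(6,3,1,0) → FL=W FR=S RL=S RR=S


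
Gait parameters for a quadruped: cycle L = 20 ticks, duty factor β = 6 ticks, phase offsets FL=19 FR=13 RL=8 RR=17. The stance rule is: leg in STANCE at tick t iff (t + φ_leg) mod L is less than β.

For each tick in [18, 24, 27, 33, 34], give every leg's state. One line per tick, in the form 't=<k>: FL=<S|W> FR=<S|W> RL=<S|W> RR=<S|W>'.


t=18: FL=W FR=W RL=W RR=W
t=24: FL=S FR=W RL=W RR=S
t=27: FL=W FR=S RL=W RR=S
t=33: FL=W FR=W RL=S RR=W
t=34: FL=W FR=W RL=S RR=W

t=18: phase=(17,11,6,15) vs β=6 → FL=W FR=W RL=W RR=W
t=24: phase=(3,17,12,1) vs β=6 → FL=S FR=W RL=W RR=S
t=27: phase=(6,0,15,4) vs β=6 → FL=W FR=S RL=W RR=S
t=33: phase=(12,6,1,10) vs β=6 → FL=W FR=W RL=S RR=W
t=34: phase=(13,7,2,11) vs β=6 → FL=W FR=W RL=S RR=W


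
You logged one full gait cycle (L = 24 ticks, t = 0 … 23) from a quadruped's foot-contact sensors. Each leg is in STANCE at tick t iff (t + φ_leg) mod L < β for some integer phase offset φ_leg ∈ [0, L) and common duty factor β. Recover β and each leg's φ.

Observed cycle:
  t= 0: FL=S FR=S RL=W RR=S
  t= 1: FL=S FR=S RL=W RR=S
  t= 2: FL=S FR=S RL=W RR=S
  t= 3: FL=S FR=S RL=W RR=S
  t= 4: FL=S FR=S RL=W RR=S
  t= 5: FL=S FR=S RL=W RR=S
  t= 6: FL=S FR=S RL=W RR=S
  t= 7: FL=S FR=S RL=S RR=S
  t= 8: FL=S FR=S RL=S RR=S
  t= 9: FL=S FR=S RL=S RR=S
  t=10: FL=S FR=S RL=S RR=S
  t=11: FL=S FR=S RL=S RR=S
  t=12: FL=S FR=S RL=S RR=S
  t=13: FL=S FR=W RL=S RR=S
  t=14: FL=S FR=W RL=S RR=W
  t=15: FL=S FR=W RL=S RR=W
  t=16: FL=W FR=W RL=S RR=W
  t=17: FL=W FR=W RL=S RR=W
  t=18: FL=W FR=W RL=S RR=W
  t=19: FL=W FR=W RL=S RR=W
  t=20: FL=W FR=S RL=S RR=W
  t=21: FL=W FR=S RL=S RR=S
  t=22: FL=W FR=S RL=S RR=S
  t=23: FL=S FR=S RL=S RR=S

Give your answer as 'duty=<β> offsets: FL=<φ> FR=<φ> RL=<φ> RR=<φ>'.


duty=17 offsets: FL=1 FR=4 RL=17 RR=3

duty β = stance ticks per leg = 17
FL: stance ticks = 17; W→S at t=23 → φ=1
FR: stance ticks = 17; W→S at t=20 → φ=4
RL: stance ticks = 17; W→S at t=7 → φ=17
RR: stance ticks = 17; W→S at t=21 → φ=3


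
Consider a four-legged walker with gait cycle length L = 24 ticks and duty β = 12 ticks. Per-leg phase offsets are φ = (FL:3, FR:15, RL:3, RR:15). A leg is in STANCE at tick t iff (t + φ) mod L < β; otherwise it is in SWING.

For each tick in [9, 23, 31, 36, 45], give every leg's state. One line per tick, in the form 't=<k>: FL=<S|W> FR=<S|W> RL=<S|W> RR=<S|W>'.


t=9: phase=(12,0,12,0) vs β=12 → FL=W FR=S RL=W RR=S
t=23: phase=(2,14,2,14) vs β=12 → FL=S FR=W RL=S RR=W
t=31: phase=(10,22,10,22) vs β=12 → FL=S FR=W RL=S RR=W
t=36: phase=(15,3,15,3) vs β=12 → FL=W FR=S RL=W RR=S
t=45: phase=(0,12,0,12) vs β=12 → FL=S FR=W RL=S RR=W

t=9: FL=W FR=S RL=W RR=S
t=23: FL=S FR=W RL=S RR=W
t=31: FL=S FR=W RL=S RR=W
t=36: FL=W FR=S RL=W RR=S
t=45: FL=S FR=W RL=S RR=W


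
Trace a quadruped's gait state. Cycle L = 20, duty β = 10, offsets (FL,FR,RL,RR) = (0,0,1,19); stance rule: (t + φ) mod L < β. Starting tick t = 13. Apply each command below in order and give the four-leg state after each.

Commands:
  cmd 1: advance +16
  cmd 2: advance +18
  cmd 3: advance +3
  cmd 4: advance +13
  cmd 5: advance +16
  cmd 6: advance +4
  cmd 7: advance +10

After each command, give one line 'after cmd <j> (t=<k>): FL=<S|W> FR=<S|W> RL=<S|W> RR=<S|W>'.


after cmd 1 (t=29): FL=S FR=S RL=W RR=S
after cmd 2 (t=47): FL=S FR=S RL=S RR=S
after cmd 3 (t=50): FL=W FR=W RL=W RR=S
after cmd 4 (t=63): FL=S FR=S RL=S RR=S
after cmd 5 (t=79): FL=W FR=W RL=S RR=W
after cmd 6 (t=83): FL=S FR=S RL=S RR=S
after cmd 7 (t=93): FL=W FR=W RL=W RR=W

start t=13: FL=W FR=W RL=W RR=W
cmd 1: advance +16 → t=29, phase=(9,9,10,8) → FL=S FR=S RL=W RR=S
cmd 2: advance +18 → t=47, phase=(7,7,8,6) → FL=S FR=S RL=S RR=S
cmd 3: advance +3 → t=50, phase=(10,10,11,9) → FL=W FR=W RL=W RR=S
cmd 4: advance +13 → t=63, phase=(3,3,4,2) → FL=S FR=S RL=S RR=S
cmd 5: advance +16 → t=79, phase=(19,19,0,18) → FL=W FR=W RL=S RR=W
cmd 6: advance +4 → t=83, phase=(3,3,4,2) → FL=S FR=S RL=S RR=S
cmd 7: advance +10 → t=93, phase=(13,13,14,12) → FL=W FR=W RL=W RR=W


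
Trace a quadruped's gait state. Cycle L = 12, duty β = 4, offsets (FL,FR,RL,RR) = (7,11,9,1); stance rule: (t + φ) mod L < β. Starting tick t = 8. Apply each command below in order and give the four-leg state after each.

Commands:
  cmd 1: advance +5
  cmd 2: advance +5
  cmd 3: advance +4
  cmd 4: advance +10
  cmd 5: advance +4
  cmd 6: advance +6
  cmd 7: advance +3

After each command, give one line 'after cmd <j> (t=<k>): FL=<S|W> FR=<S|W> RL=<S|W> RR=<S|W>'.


start t=8: FL=S FR=W RL=W RR=W
cmd 1: advance +5 → t=13, phase=(8,0,10,2) → FL=W FR=S RL=W RR=S
cmd 2: advance +5 → t=18, phase=(1,5,3,7) → FL=S FR=W RL=S RR=W
cmd 3: advance +4 → t=22, phase=(5,9,7,11) → FL=W FR=W RL=W RR=W
cmd 4: advance +10 → t=32, phase=(3,7,5,9) → FL=S FR=W RL=W RR=W
cmd 5: advance +4 → t=36, phase=(7,11,9,1) → FL=W FR=W RL=W RR=S
cmd 6: advance +6 → t=42, phase=(1,5,3,7) → FL=S FR=W RL=S RR=W
cmd 7: advance +3 → t=45, phase=(4,8,6,10) → FL=W FR=W RL=W RR=W

after cmd 1 (t=13): FL=W FR=S RL=W RR=S
after cmd 2 (t=18): FL=S FR=W RL=S RR=W
after cmd 3 (t=22): FL=W FR=W RL=W RR=W
after cmd 4 (t=32): FL=S FR=W RL=W RR=W
after cmd 5 (t=36): FL=W FR=W RL=W RR=S
after cmd 6 (t=42): FL=S FR=W RL=S RR=W
after cmd 7 (t=45): FL=W FR=W RL=W RR=W


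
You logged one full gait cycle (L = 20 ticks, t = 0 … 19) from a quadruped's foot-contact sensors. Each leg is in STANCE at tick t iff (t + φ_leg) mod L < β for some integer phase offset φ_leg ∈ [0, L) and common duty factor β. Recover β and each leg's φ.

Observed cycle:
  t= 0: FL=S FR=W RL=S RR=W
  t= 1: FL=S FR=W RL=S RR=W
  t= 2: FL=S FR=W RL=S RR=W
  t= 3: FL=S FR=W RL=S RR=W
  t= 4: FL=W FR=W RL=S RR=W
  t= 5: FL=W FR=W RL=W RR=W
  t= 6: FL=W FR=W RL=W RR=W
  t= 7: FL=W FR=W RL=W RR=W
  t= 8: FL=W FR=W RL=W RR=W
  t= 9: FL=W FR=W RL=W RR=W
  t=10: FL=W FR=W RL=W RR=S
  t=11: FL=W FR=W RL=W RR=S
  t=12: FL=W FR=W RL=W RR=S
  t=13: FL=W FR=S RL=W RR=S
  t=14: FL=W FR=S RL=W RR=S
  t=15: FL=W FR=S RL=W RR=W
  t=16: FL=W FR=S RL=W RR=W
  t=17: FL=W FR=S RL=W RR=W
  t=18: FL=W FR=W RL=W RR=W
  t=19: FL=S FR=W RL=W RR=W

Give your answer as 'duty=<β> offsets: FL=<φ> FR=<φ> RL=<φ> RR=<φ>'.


duty=5 offsets: FL=1 FR=7 RL=0 RR=10

duty β = stance ticks per leg = 5
FL: stance ticks = 5; W→S at t=19 → φ=1
FR: stance ticks = 5; W→S at t=13 → φ=7
RL: stance ticks = 5; W→S at t=0 → φ=0
RR: stance ticks = 5; W→S at t=10 → φ=10


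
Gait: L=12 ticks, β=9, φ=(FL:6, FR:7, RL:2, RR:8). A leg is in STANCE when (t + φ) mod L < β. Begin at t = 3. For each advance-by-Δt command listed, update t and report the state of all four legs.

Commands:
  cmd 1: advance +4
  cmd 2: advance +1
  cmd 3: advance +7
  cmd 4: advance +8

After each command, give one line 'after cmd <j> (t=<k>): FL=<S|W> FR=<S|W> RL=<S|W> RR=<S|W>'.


after cmd 1 (t=7): FL=S FR=S RL=W RR=S
after cmd 2 (t=8): FL=S FR=S RL=W RR=S
after cmd 3 (t=15): FL=W FR=W RL=S RR=W
after cmd 4 (t=23): FL=S FR=S RL=S RR=S

start t=3: FL=W FR=W RL=S RR=W
cmd 1: advance +4 → t=7, phase=(1,2,9,3) → FL=S FR=S RL=W RR=S
cmd 2: advance +1 → t=8, phase=(2,3,10,4) → FL=S FR=S RL=W RR=S
cmd 3: advance +7 → t=15, phase=(9,10,5,11) → FL=W FR=W RL=S RR=W
cmd 4: advance +8 → t=23, phase=(5,6,1,7) → FL=S FR=S RL=S RR=S


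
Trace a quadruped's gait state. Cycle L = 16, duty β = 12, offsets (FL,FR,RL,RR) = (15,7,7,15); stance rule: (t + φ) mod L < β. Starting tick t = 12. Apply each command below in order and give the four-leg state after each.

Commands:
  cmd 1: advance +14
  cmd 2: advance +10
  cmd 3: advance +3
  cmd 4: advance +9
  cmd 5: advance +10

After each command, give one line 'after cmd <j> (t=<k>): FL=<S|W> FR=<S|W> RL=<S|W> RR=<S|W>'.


after cmd 1 (t=26): FL=S FR=S RL=S RR=S
after cmd 2 (t=36): FL=S FR=S RL=S RR=S
after cmd 3 (t=39): FL=S FR=W RL=W RR=S
after cmd 4 (t=48): FL=W FR=S RL=S RR=W
after cmd 5 (t=58): FL=S FR=S RL=S RR=S

start t=12: FL=S FR=S RL=S RR=S
cmd 1: advance +14 → t=26, phase=(9,1,1,9) → FL=S FR=S RL=S RR=S
cmd 2: advance +10 → t=36, phase=(3,11,11,3) → FL=S FR=S RL=S RR=S
cmd 3: advance +3 → t=39, phase=(6,14,14,6) → FL=S FR=W RL=W RR=S
cmd 4: advance +9 → t=48, phase=(15,7,7,15) → FL=W FR=S RL=S RR=W
cmd 5: advance +10 → t=58, phase=(9,1,1,9) → FL=S FR=S RL=S RR=S


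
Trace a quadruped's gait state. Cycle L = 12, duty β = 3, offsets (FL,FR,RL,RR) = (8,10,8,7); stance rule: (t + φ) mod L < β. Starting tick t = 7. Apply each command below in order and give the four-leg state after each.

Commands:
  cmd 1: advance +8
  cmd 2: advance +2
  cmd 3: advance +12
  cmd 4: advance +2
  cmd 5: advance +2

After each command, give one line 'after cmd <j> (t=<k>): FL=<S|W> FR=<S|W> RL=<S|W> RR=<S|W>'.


after cmd 1 (t=15): FL=W FR=S RL=W RR=W
after cmd 2 (t=17): FL=S FR=W RL=S RR=S
after cmd 3 (t=29): FL=S FR=W RL=S RR=S
after cmd 4 (t=31): FL=W FR=W RL=W RR=S
after cmd 5 (t=33): FL=W FR=W RL=W RR=W

start t=7: FL=W FR=W RL=W RR=S
cmd 1: advance +8 → t=15, phase=(11,1,11,10) → FL=W FR=S RL=W RR=W
cmd 2: advance +2 → t=17, phase=(1,3,1,0) → FL=S FR=W RL=S RR=S
cmd 3: advance +12 → t=29, phase=(1,3,1,0) → FL=S FR=W RL=S RR=S
cmd 4: advance +2 → t=31, phase=(3,5,3,2) → FL=W FR=W RL=W RR=S
cmd 5: advance +2 → t=33, phase=(5,7,5,4) → FL=W FR=W RL=W RR=W


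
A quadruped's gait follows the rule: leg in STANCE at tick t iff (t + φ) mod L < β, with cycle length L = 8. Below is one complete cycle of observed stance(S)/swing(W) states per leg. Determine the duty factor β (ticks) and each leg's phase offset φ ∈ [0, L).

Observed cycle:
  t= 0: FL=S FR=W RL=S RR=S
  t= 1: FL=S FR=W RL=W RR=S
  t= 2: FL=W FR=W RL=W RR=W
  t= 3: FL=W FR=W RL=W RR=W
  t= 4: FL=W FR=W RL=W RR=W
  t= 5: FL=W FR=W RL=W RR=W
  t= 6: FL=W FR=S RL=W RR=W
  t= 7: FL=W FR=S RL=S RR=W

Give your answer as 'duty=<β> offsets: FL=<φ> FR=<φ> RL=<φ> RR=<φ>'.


duty β = stance ticks per leg = 2
FL: stance ticks = 2; W→S at t=0 → φ=0
FR: stance ticks = 2; W→S at t=6 → φ=2
RL: stance ticks = 2; W→S at t=7 → φ=1
RR: stance ticks = 2; W→S at t=0 → φ=0

duty=2 offsets: FL=0 FR=2 RL=1 RR=0


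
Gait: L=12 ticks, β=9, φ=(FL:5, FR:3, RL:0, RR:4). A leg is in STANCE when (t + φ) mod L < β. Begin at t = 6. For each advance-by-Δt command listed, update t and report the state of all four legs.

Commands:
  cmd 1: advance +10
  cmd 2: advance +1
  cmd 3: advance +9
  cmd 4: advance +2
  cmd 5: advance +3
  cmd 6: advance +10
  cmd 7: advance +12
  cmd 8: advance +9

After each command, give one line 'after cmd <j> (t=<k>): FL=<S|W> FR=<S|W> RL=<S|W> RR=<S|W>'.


after cmd 1 (t=16): FL=W FR=S RL=S RR=S
after cmd 2 (t=17): FL=W FR=S RL=S RR=W
after cmd 3 (t=26): FL=S FR=S RL=S RR=S
after cmd 4 (t=28): FL=W FR=S RL=S RR=S
after cmd 5 (t=31): FL=S FR=W RL=S RR=W
after cmd 6 (t=41): FL=W FR=S RL=S RR=W
after cmd 7 (t=53): FL=W FR=S RL=S RR=W
after cmd 8 (t=62): FL=S FR=S RL=S RR=S

start t=6: FL=W FR=W RL=S RR=W
cmd 1: advance +10 → t=16, phase=(9,7,4,8) → FL=W FR=S RL=S RR=S
cmd 2: advance +1 → t=17, phase=(10,8,5,9) → FL=W FR=S RL=S RR=W
cmd 3: advance +9 → t=26, phase=(7,5,2,6) → FL=S FR=S RL=S RR=S
cmd 4: advance +2 → t=28, phase=(9,7,4,8) → FL=W FR=S RL=S RR=S
cmd 5: advance +3 → t=31, phase=(0,10,7,11) → FL=S FR=W RL=S RR=W
cmd 6: advance +10 → t=41, phase=(10,8,5,9) → FL=W FR=S RL=S RR=W
cmd 7: advance +12 → t=53, phase=(10,8,5,9) → FL=W FR=S RL=S RR=W
cmd 8: advance +9 → t=62, phase=(7,5,2,6) → FL=S FR=S RL=S RR=S


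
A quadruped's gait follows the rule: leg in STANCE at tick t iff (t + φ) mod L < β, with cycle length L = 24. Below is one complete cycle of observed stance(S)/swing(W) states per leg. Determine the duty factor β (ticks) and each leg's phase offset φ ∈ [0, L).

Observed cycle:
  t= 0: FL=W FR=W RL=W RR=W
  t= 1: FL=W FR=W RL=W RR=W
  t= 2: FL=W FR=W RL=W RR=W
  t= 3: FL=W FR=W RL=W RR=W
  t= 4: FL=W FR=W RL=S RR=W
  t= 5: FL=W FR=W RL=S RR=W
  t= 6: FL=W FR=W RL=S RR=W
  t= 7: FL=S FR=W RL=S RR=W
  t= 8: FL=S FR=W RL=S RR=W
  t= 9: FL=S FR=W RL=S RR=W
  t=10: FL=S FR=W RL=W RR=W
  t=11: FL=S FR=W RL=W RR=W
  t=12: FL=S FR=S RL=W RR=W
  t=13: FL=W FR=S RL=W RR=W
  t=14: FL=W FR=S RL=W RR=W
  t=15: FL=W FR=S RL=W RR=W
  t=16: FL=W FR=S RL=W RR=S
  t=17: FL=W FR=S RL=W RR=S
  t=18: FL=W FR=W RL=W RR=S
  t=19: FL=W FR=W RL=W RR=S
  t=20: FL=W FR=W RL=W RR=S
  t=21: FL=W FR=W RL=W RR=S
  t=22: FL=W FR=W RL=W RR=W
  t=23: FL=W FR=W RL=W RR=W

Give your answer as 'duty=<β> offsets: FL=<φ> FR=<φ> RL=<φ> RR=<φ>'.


duty=6 offsets: FL=17 FR=12 RL=20 RR=8

duty β = stance ticks per leg = 6
FL: stance ticks = 6; W→S at t=7 → φ=17
FR: stance ticks = 6; W→S at t=12 → φ=12
RL: stance ticks = 6; W→S at t=4 → φ=20
RR: stance ticks = 6; W→S at t=16 → φ=8


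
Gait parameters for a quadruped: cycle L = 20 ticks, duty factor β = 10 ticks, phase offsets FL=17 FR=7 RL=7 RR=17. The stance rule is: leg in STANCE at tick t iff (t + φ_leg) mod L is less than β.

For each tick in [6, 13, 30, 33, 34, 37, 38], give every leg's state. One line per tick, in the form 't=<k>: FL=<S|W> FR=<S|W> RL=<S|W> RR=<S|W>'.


t=6: FL=S FR=W RL=W RR=S
t=13: FL=W FR=S RL=S RR=W
t=30: FL=S FR=W RL=W RR=S
t=33: FL=W FR=S RL=S RR=W
t=34: FL=W FR=S RL=S RR=W
t=37: FL=W FR=S RL=S RR=W
t=38: FL=W FR=S RL=S RR=W

t=6: phase=(3,13,13,3) vs β=10 → FL=S FR=W RL=W RR=S
t=13: phase=(10,0,0,10) vs β=10 → FL=W FR=S RL=S RR=W
t=30: phase=(7,17,17,7) vs β=10 → FL=S FR=W RL=W RR=S
t=33: phase=(10,0,0,10) vs β=10 → FL=W FR=S RL=S RR=W
t=34: phase=(11,1,1,11) vs β=10 → FL=W FR=S RL=S RR=W
t=37: phase=(14,4,4,14) vs β=10 → FL=W FR=S RL=S RR=W
t=38: phase=(15,5,5,15) vs β=10 → FL=W FR=S RL=S RR=W


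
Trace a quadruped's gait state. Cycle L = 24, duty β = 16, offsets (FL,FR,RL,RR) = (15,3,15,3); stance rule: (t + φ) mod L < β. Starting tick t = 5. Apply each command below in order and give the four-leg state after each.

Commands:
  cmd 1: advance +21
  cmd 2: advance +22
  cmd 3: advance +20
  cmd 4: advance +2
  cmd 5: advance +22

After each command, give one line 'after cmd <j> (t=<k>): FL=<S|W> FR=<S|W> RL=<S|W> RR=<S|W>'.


start t=5: FL=W FR=S RL=W RR=S
cmd 1: advance +21 → t=26, phase=(17,5,17,5) → FL=W FR=S RL=W RR=S
cmd 2: advance +22 → t=48, phase=(15,3,15,3) → FL=S FR=S RL=S RR=S
cmd 3: advance +20 → t=68, phase=(11,23,11,23) → FL=S FR=W RL=S RR=W
cmd 4: advance +2 → t=70, phase=(13,1,13,1) → FL=S FR=S RL=S RR=S
cmd 5: advance +22 → t=92, phase=(11,23,11,23) → FL=S FR=W RL=S RR=W

after cmd 1 (t=26): FL=W FR=S RL=W RR=S
after cmd 2 (t=48): FL=S FR=S RL=S RR=S
after cmd 3 (t=68): FL=S FR=W RL=S RR=W
after cmd 4 (t=70): FL=S FR=S RL=S RR=S
after cmd 5 (t=92): FL=S FR=W RL=S RR=W


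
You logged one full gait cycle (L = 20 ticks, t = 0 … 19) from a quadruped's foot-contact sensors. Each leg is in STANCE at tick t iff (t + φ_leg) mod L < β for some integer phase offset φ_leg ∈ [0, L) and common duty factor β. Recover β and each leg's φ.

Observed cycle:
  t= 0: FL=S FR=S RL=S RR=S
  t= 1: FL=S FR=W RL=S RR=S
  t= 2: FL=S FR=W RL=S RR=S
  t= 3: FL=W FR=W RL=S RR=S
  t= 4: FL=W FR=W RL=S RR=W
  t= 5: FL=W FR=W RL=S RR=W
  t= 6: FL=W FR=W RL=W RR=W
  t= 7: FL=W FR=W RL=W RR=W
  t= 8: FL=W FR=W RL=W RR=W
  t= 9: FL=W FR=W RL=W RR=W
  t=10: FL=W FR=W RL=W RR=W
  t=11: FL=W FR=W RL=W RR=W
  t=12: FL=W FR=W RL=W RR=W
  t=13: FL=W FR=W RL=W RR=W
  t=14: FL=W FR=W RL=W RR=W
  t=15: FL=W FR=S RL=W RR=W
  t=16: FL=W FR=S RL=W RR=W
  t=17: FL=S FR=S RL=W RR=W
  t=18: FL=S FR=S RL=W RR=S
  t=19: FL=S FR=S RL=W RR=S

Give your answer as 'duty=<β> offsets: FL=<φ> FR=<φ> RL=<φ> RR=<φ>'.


duty β = stance ticks per leg = 6
FL: stance ticks = 6; W→S at t=17 → φ=3
FR: stance ticks = 6; W→S at t=15 → φ=5
RL: stance ticks = 6; W→S at t=0 → φ=0
RR: stance ticks = 6; W→S at t=18 → φ=2

duty=6 offsets: FL=3 FR=5 RL=0 RR=2


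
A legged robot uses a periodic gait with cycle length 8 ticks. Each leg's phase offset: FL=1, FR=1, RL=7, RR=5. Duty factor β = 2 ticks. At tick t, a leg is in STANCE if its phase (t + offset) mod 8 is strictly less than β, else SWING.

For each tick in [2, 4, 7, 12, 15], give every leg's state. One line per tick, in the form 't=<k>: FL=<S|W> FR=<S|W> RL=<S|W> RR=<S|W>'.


t=2: phase=(3,3,1,7) vs β=2 → FL=W FR=W RL=S RR=W
t=4: phase=(5,5,3,1) vs β=2 → FL=W FR=W RL=W RR=S
t=7: phase=(0,0,6,4) vs β=2 → FL=S FR=S RL=W RR=W
t=12: phase=(5,5,3,1) vs β=2 → FL=W FR=W RL=W RR=S
t=15: phase=(0,0,6,4) vs β=2 → FL=S FR=S RL=W RR=W

t=2: FL=W FR=W RL=S RR=W
t=4: FL=W FR=W RL=W RR=S
t=7: FL=S FR=S RL=W RR=W
t=12: FL=W FR=W RL=W RR=S
t=15: FL=S FR=S RL=W RR=W
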